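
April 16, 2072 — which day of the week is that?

Saturday

Doomsday rule: the anchor day for the 2000s is Tuesday. For year 72: 72÷12 = 6 r 0, and 0÷4 = 0, so 6+0+0 = 6.
Tuesday + 6 ≡ Monday — that's 2072's doomsday.
In April the doomsday date is Apr 4.
Apr 16 is 12 days after Apr 4; 12 mod 7 = 5, so Monday + 5 = Saturday.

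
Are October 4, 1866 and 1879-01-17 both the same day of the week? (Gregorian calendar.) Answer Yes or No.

No

From Oct 4, 1866 to Jan 17, 1879 is 4488 days.
4488 mod 7 = 1, so they are different weekdays.
(Oct 4, 1866 is a Thursday; Jan 17, 1879 is a Friday.)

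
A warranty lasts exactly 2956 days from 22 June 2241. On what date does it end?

July 26, 2249

+365 (one year) → Jun 22, 2242 (2591 left).
+365 (one year) → Jun 22, 2243 (2226 left).
+366 (one year; includes Feb 29, 2244) → Jun 22, 2244 (1860 left).
+365 (one year) → Jun 22, 2245 (1495 left).
+365 (one year) → Jun 22, 2246 (1130 left).
+365 (one year) → Jun 22, 2247 (765 left).
+366 (one year; includes Feb 29, 2248) → Jun 22, 2248 (399 left).
Jun has 30 days: +9 → Jul 1, 2248 (390 left).
Jul has 31 days: +31 → Aug 1, 2248 (359 left).
Aug has 31 days: +31 → Sep 1, 2248 (328 left).
Sep has 30 days: +30 → Oct 1, 2248 (298 left).
Oct has 31 days: +31 → Nov 1, 2248 (267 left).
Nov has 30 days: +30 → Dec 1, 2248 (237 left).
Dec has 31 days: +31 → Jan 1, 2249 (206 left).
Jan has 31 days: +31 → Feb 1, 2249 (175 left).
Feb has 28 days: +28 → Mar 1, 2249 (147 left).
Mar has 31 days: +31 → Apr 1, 2249 (116 left).
Apr has 30 days: +30 → May 1, 2249 (86 left).
May has 31 days: +31 → Jun 1, 2249 (55 left).
Jun has 30 days: +30 → Jul 1, 2249 (25 left).
+25 → Jul 26, 2249.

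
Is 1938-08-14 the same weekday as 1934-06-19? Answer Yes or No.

From Jun 19, 1934 to Aug 14, 1938 is 1517 days.
1517 mod 7 = 5, so they are different weekdays.
(Jun 19, 1934 is a Tuesday; Aug 14, 1938 is a Sunday.)

No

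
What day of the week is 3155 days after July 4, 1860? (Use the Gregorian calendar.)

Monday

Jul 4, 1860 is a Wednesday.
3155 mod 7 = 5, so 3155 days after a Wednesday is Wednesday + 5 = Monday.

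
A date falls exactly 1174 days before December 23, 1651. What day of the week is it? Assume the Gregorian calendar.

First find the weekday of Dec 23, 1651. Doomsday rule: the anchor day for the 1600s is Tuesday. For year 51: 51÷12 = 4 r 3, and 3÷4 = 0, so 4+3+0 = 7.
Tuesday + 7 ≡ Tuesday — that's 1651's doomsday.
In December the doomsday date is Dec 12.
Dec 23 is 11 days after Dec 12; 11 mod 7 = 4, so Tuesday + 4 = Saturday.
1174 mod 7 = 5, so 1174 days before a Saturday is Saturday − 5 = Monday.

Monday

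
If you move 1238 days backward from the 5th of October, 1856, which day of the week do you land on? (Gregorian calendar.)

Monday

Oct 5, 1856 is a Sunday.
1238 mod 7 = 6, so 1238 days before a Sunday is Sunday − 6 = Monday.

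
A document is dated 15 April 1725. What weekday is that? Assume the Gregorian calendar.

Doomsday rule: the anchor day for the 1700s is Sunday. For year 25: 25÷12 = 2 r 1, and 1÷4 = 0, so 2+1+0 = 3.
Sunday + 3 ≡ Wednesday — that's 1725's doomsday.
In April the doomsday date is Apr 4.
Apr 15 is 11 days after Apr 4; 11 mod 7 = 4, so Wednesday + 4 = Sunday.

Sunday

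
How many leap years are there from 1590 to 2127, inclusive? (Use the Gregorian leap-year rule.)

Multiples of 4 in [1590,2127]: 134.
Of those, multiples of 100: 6 (not leap unless ÷400).
Multiples of 400: 2.
Leap years = 134 − 6 + 2 = 130.

130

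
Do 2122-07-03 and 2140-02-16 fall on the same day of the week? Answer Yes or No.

From Jul 3, 2122 to Feb 16, 2140 is 6437 days.
6437 mod 7 = 4, so they are different weekdays.
(Jul 3, 2122 is a Friday; Feb 16, 2140 is a Tuesday.)

No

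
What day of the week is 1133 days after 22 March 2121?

Friday

Mar 22, 2121 is a Saturday.
1133 mod 7 = 6, so 1133 days after a Saturday is Saturday + 6 = Friday.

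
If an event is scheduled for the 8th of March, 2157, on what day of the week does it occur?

Tuesday

Doomsday rule: the anchor day for the 2100s is Sunday. For year 57: 57÷12 = 4 r 9, and 9÷4 = 2, so 4+9+2 = 15.
Sunday + 15 ≡ Monday — that's 2157's doomsday.
In March the doomsday date is Mar 14.
Mar 8 is 6 days before Mar 14; 6 mod 7 = 6, so Monday − 6 = Tuesday.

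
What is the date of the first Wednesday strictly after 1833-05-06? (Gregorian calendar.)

May 8, 1833

May 6, 1833 is a Monday.
From Monday to the next Wednesday is 2 days.
May 6, 1833 + 2 = May 8, 1833.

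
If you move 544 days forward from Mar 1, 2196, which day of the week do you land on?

Mar 1, 2196 is a Tuesday.
544 mod 7 = 5, so 544 days after a Tuesday is Tuesday + 5 = Sunday.

Sunday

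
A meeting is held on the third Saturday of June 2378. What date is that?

June 1, 2378 is a Thursday.
The first Saturday is therefore June 3 (2 days later).
The third Saturday is 3 + 2×7 = June 17.

June 17, 2378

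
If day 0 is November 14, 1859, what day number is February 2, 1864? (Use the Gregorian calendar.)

1541

Nov 14, 1859 → Nov 14, 1860: 366 days (Feb 29, 1860 is in that span).
Nov 14, 1860 → Nov 14, 1861: 365 days.
Nov 14, 1861 → Nov 14, 1862: 365 days.
Nov 14, 1862 → Nov 14, 1863: 365 days.
Nov 14, 1863 → Dec 14, 1863: 30 days (November has 30).
Dec 14, 1863 → Jan 14, 1864: 31 days (December has 31).
Jan 14, 1864 → Feb 2, 1864: 19 days.
Total: 1541 days.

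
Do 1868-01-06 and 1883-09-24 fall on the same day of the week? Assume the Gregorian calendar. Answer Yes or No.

From Jan 6, 1868 to Sep 24, 1883 is 5740 days.
5740 mod 7 = 0, so they are the same weekday.
(Jan 6, 1868 is a Monday; Sep 24, 1883 is a Monday.)

Yes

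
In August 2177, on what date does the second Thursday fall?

August 1, 2177 is a Friday.
The first Thursday is therefore August 7 (6 days later).
The second Thursday is 7 + 1×7 = August 14.

August 14, 2177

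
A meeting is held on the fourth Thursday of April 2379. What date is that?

April 26, 2379

April 1, 2379 is a Sunday.
The first Thursday is therefore April 5 (4 days later).
The fourth Thursday is 5 + 3×7 = April 26.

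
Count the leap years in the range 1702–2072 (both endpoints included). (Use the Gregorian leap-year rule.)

Multiples of 4 in [1702,2072]: 93.
Of those, multiples of 100: 3 (not leap unless ÷400).
Multiples of 400: 1.
Leap years = 93 − 3 + 1 = 91.

91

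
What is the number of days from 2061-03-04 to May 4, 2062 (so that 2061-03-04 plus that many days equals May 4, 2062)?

Mar 4, 2061 → Mar 4, 2062: 365 days.
Mar 4, 2062 → Apr 4, 2062: 31 days (March has 31).
Apr 4, 2062 → May 4, 2062: 30 days.
Total: 426 days.

426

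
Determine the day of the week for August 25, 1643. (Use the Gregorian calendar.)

Doomsday rule: the anchor day for the 1600s is Tuesday. For year 43: 43÷12 = 3 r 7, and 7÷4 = 1, so 3+7+1 = 11.
Tuesday + 11 ≡ Saturday — that's 1643's doomsday.
In August the doomsday date is Aug 8.
Aug 25 is 17 days after Aug 8; 17 mod 7 = 3, so Saturday + 3 = Tuesday.

Tuesday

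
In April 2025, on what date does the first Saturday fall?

April 1, 2025 is a Tuesday.
The first Saturday is therefore April 5 (4 days later).

April 5, 2025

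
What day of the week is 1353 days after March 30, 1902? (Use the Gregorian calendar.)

Mar 30, 1902 is a Sunday.
1353 mod 7 = 2, so 1353 days after a Sunday is Sunday + 2 = Tuesday.

Tuesday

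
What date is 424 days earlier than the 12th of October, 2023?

August 14, 2022

−365 (one year) → Oct 12, 2022 (59 left).
−12 → Sep 30, 2022 (end of Sep, 30 days; 47 left).
−30 → Aug 31, 2022 (end of Aug, 31 days; 17 left).
−17 → Aug 14, 2022.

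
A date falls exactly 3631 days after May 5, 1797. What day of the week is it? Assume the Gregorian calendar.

May 5, 1797 is a Friday.
3631 mod 7 = 5, so 3631 days after a Friday is Friday + 5 = Wednesday.

Wednesday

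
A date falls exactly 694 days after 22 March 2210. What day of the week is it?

First find the weekday of Mar 22, 2210. Doomsday rule: the anchor day for the 2200s is Friday. For year 10: 10÷12 = 0 r 10, and 10÷4 = 2, so 0+10+2 = 12.
Friday + 12 ≡ Wednesday — that's 2210's doomsday.
In March the doomsday date is Mar 14.
Mar 22 is 8 days after Mar 14; 8 mod 7 = 1, so Wednesday + 1 = Thursday.
694 mod 7 = 1, so 694 days after a Thursday is Thursday + 1 = Friday.

Friday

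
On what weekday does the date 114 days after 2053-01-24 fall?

Sunday

First find the weekday of Jan 24, 2053. Doomsday rule: the anchor day for the 2000s is Tuesday. For year 53: 53÷12 = 4 r 5, and 5÷4 = 1, so 4+5+1 = 10.
Tuesday + 10 ≡ Friday — that's 2053's doomsday.
In January the doomsday date is Jan 3 (2053 is not a leap year).
Jan 24 is 21 days after Jan 3; 21 mod 7 = 0, so Friday + 0 = Friday.
114 mod 7 = 2, so 114 days after a Friday is Friday + 2 = Sunday.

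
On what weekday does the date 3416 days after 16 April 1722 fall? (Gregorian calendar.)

Apr 16, 1722 is a Thursday.
3416 mod 7 = 0, so 3416 days after a Thursday is Thursday + 0 = Thursday.

Thursday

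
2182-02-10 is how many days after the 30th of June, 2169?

4608

Jun 30, 2169 → Jun 30, 2170: 365 days.
Jun 30, 2170 → Jun 30, 2171: 365 days.
Jun 30, 2171 → Jun 30, 2172: 366 days (Feb 29, 2172 is in that span).
Jun 30, 2172 → Jun 30, 2173: 365 days.
Jun 30, 2173 → Jun 30, 2174: 365 days.
Jun 30, 2174 → Jun 30, 2175: 365 days.
Jun 30, 2175 → Jun 30, 2176: 366 days (Feb 29, 2176 is in that span).
Jun 30, 2176 → Jun 30, 2177: 365 days.
Jun 30, 2177 → Jun 30, 2178: 365 days.
Jun 30, 2178 → Jun 30, 2179: 365 days.
Jun 30, 2179 → Jun 30, 2180: 366 days (Feb 29, 2180 is in that span).
Jun 30, 2180 → Jun 30, 2181: 365 days.
Jun 30, 2181 → Jul 30, 2181: 30 days (June has 30).
Jul 30, 2181 → Aug 30, 2181: 31 days (July has 31).
Aug 30, 2181 → Sep 30, 2181: 31 days (August has 31).
Sep 30, 2181 → Oct 30, 2181: 30 days (September has 30).
Oct 30, 2181 → Nov 30, 2181: 31 days (October has 31).
Nov 30, 2181 → Dec 30, 2181: 30 days (November has 30).
Dec 30, 2181 → Jan 30, 2182: 31 days (December has 31).
Jan 30, 2182 → Feb 10, 2182: 11 days.
Total: 4608 days.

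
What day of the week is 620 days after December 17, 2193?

Dec 17, 2193 is a Tuesday.
620 mod 7 = 4, so 620 days after a Tuesday is Tuesday + 4 = Saturday.

Saturday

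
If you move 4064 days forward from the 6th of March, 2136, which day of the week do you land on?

Saturday

Mar 6, 2136 is a Tuesday.
4064 mod 7 = 4, so 4064 days after a Tuesday is Tuesday + 4 = Saturday.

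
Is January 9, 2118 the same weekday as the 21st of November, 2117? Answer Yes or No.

Yes

From Nov 21, 2117 to Jan 9, 2118 is 49 days.
49 mod 7 = 0, so they are the same weekday.
(Nov 21, 2117 is a Sunday; Jan 9, 2118 is a Sunday.)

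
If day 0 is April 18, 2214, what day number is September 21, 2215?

Apr 18, 2214 → Apr 18, 2215: 365 days.
Apr 18, 2215 → May 18, 2215: 30 days (April has 30).
May 18, 2215 → Jun 18, 2215: 31 days (May has 31).
Jun 18, 2215 → Jul 18, 2215: 30 days (June has 30).
Jul 18, 2215 → Aug 18, 2215: 31 days (July has 31).
Aug 18, 2215 → Sep 18, 2215: 31 days (August has 31).
Sep 18, 2215 → Sep 21, 2215: 3 days.
Total: 521 days.

521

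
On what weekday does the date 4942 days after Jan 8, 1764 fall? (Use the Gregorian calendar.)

Sunday

First find the weekday of Jan 8, 1764. Doomsday rule: the anchor day for the 1700s is Sunday. For year 64: 64÷12 = 5 r 4, and 4÷4 = 1, so 5+4+1 = 10.
Sunday + 10 ≡ Wednesday — that's 1764's doomsday.
In January the doomsday date is Jan 4 (1764 is a leap year (divisible by 4)).
Jan 8 is 4 days after Jan 4; 4 mod 7 = 4, so Wednesday + 4 = Sunday.
4942 mod 7 = 0, so 4942 days after a Sunday is Sunday + 0 = Sunday.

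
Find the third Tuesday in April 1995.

April 18, 1995

April 1, 1995 is a Saturday.
The first Tuesday is therefore April 4 (3 days later).
The third Tuesday is 4 + 2×7 = April 18.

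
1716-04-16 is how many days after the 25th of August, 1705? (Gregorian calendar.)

3887

Aug 25, 1705 → Aug 25, 1706: 365 days.
Aug 25, 1706 → Aug 25, 1707: 365 days.
Aug 25, 1707 → Aug 25, 1708: 366 days (Feb 29, 1708 is in that span).
Aug 25, 1708 → Aug 25, 1709: 365 days.
Aug 25, 1709 → Aug 25, 1710: 365 days.
Aug 25, 1710 → Aug 25, 1711: 365 days.
Aug 25, 1711 → Aug 25, 1712: 366 days (Feb 29, 1712 is in that span).
Aug 25, 1712 → Aug 25, 1713: 365 days.
Aug 25, 1713 → Aug 25, 1714: 365 days.
Aug 25, 1714 → Aug 25, 1715: 365 days.
Aug 25, 1715 → Sep 25, 1715: 31 days (August has 31).
Sep 25, 1715 → Oct 25, 1715: 30 days (September has 30).
Oct 25, 1715 → Nov 25, 1715: 31 days (October has 31).
Nov 25, 1715 → Dec 25, 1715: 30 days (November has 30).
Dec 25, 1715 → Jan 25, 1716: 31 days (December has 31).
Jan 25, 1716 → Feb 25, 1716: 31 days (January has 31).
Feb 25, 1716 → Mar 25, 1716: 29 days (February has 29).
Mar 25, 1716 → Apr 16, 1716: 22 days.
Total: 3887 days.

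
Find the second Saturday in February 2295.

February 1, 2295 is a Friday.
The first Saturday is therefore February 2 (1 days later).
The second Saturday is 2 + 1×7 = February 9.

February 9, 2295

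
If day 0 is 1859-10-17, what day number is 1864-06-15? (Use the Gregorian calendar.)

1703

Oct 17, 1859 → Oct 17, 1860: 366 days (Feb 29, 1860 is in that span).
Oct 17, 1860 → Oct 17, 1861: 365 days.
Oct 17, 1861 → Oct 17, 1862: 365 days.
Oct 17, 1862 → Oct 17, 1863: 365 days.
Oct 17, 1863 → Nov 17, 1863: 31 days (October has 31).
Nov 17, 1863 → Dec 17, 1863: 30 days (November has 30).
Dec 17, 1863 → Jan 17, 1864: 31 days (December has 31).
Jan 17, 1864 → Feb 17, 1864: 31 days (January has 31).
Feb 17, 1864 → Mar 17, 1864: 29 days (February has 29).
Mar 17, 1864 → Apr 17, 1864: 31 days (March has 31).
Apr 17, 1864 → May 17, 1864: 30 days (April has 30).
May 17, 1864 → Jun 15, 1864: 29 days.
Total: 1703 days.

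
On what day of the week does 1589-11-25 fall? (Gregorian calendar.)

Saturday

Doomsday rule: the anchor day for the 1500s is Wednesday. For year 89: 89÷12 = 7 r 5, and 5÷4 = 1, so 7+5+1 = 13.
Wednesday + 13 ≡ Tuesday — that's 1589's doomsday.
In November the doomsday date is Nov 7.
Nov 25 is 18 days after Nov 7; 18 mod 7 = 4, so Tuesday + 4 = Saturday.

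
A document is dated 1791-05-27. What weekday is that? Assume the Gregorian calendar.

Friday

Doomsday rule: the anchor day for the 1700s is Sunday. For year 91: 91÷12 = 7 r 7, and 7÷4 = 1, so 7+7+1 = 15.
Sunday + 15 ≡ Monday — that's 1791's doomsday.
In May the doomsday date is May 9.
May 27 is 18 days after May 9; 18 mod 7 = 4, so Monday + 4 = Friday.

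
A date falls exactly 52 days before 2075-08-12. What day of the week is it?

Aug 12, 2075 is a Monday.
52 mod 7 = 3, so 52 days before a Monday is Monday − 3 = Friday.

Friday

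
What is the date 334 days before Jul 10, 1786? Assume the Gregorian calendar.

August 10, 1785

−10 → Jun 30, 1786 (end of Jun, 30 days; 324 left).
−30 → May 31, 1786 (end of May, 31 days; 294 left).
−31 → Apr 30, 1786 (end of Apr, 30 days; 263 left).
−30 → Mar 31, 1786 (end of Mar, 31 days; 233 left).
−31 → Feb 28, 1786 (end of Feb, 28 days; 202 left).
−28 → Jan 31, 1786 (end of Jan, 31 days; 174 left).
−31 → Dec 31, 1785 (end of Dec, 31 days; 143 left).
−31 → Nov 30, 1785 (end of Nov, 30 days; 112 left).
−30 → Oct 31, 1785 (end of Oct, 31 days; 82 left).
−31 → Sep 30, 1785 (end of Sep, 30 days; 51 left).
−30 → Aug 31, 1785 (end of Aug, 31 days; 21 left).
−21 → Aug 10, 1785.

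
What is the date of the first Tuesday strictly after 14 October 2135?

October 18, 2135

Oct 14, 2135 is a Friday.
From Friday to the next Tuesday is 4 days.
Oct 14, 2135 + 4 = Oct 18, 2135.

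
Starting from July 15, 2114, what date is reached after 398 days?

Jul has 31 days: +17 → Aug 1, 2114 (381 left).
Aug has 31 days: +31 → Sep 1, 2114 (350 left).
Sep has 30 days: +30 → Oct 1, 2114 (320 left).
Oct has 31 days: +31 → Nov 1, 2114 (289 left).
Nov has 30 days: +30 → Dec 1, 2114 (259 left).
Dec has 31 days: +31 → Jan 1, 2115 (228 left).
Jan has 31 days: +31 → Feb 1, 2115 (197 left).
Feb has 28 days: +28 → Mar 1, 2115 (169 left).
Mar has 31 days: +31 → Apr 1, 2115 (138 left).
Apr has 30 days: +30 → May 1, 2115 (108 left).
May has 31 days: +31 → Jun 1, 2115 (77 left).
Jun has 30 days: +30 → Jul 1, 2115 (47 left).
Jul has 31 days: +31 → Aug 1, 2115 (16 left).
+16 → Aug 17, 2115.

August 17, 2115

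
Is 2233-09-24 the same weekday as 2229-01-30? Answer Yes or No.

From Jan 30, 2229 to Sep 24, 2233 is 1698 days.
1698 mod 7 = 4, so they are different weekdays.
(Jan 30, 2229 is a Friday; Sep 24, 2233 is a Tuesday.)

No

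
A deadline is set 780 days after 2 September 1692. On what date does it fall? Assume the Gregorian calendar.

October 22, 1694

+365 (one year) → Sep 2, 1693 (415 left).
+365 (one year) → Sep 2, 1694 (50 left).
Sep has 30 days: +29 → Oct 1, 1694 (21 left).
+21 → Oct 22, 1694.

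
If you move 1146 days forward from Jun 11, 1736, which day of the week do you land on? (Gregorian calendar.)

Saturday

Jun 11, 1736 is a Monday.
1146 mod 7 = 5, so 1146 days after a Monday is Monday + 5 = Saturday.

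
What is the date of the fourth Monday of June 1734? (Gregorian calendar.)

June 28, 1734

June 1, 1734 is a Tuesday.
The first Monday is therefore June 7 (6 days later).
The fourth Monday is 7 + 3×7 = June 28.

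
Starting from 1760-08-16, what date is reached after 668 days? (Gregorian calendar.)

+365 (one year) → Aug 16, 1761 (303 left).
Aug has 31 days: +16 → Sep 1, 1761 (287 left).
Sep has 30 days: +30 → Oct 1, 1761 (257 left).
Oct has 31 days: +31 → Nov 1, 1761 (226 left).
Nov has 30 days: +30 → Dec 1, 1761 (196 left).
Dec has 31 days: +31 → Jan 1, 1762 (165 left).
Jan has 31 days: +31 → Feb 1, 1762 (134 left).
Feb has 28 days: +28 → Mar 1, 1762 (106 left).
Mar has 31 days: +31 → Apr 1, 1762 (75 left).
Apr has 30 days: +30 → May 1, 1762 (45 left).
May has 31 days: +31 → Jun 1, 1762 (14 left).
+14 → Jun 15, 1762.

June 15, 1762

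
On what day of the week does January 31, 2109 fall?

Thursday

January 1, 2109 is a Tuesday.
Jan 1, 2109 → Jan 31, 2109: 30 days.
Total: 30 days.
30 mod 7 = 2, so Tuesday + 2 = Thursday.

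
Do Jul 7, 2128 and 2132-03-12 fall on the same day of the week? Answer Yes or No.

From Jul 7, 2128 to Mar 12, 2132 is 1344 days.
1344 mod 7 = 0, so they are the same weekday.
(Jul 7, 2128 is a Wednesday; Mar 12, 2132 is a Wednesday.)

Yes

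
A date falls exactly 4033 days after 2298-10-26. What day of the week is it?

First find the weekday of Oct 26, 2298. Doomsday rule: the anchor day for the 2200s is Friday. For year 98: 98÷12 = 8 r 2, and 2÷4 = 0, so 8+2+0 = 10.
Friday + 10 ≡ Monday — that's 2298's doomsday.
In October the doomsday date is Oct 10.
Oct 26 is 16 days after Oct 10; 16 mod 7 = 2, so Monday + 2 = Wednesday.
4033 mod 7 = 1, so 4033 days after a Wednesday is Wednesday + 1 = Thursday.

Thursday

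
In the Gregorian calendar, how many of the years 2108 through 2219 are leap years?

27

Multiples of 4 in [2108,2219]: 28.
Of those, multiples of 100: 1 (not leap unless ÷400).
Multiples of 400: 0.
Leap years = 28 − 1 + 0 = 27.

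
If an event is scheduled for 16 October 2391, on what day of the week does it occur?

Wednesday

Doomsday rule: the anchor day for the 2300s is Wednesday. For year 91: 91÷12 = 7 r 7, and 7÷4 = 1, so 7+7+1 = 15.
Wednesday + 15 ≡ Thursday — that's 2391's doomsday.
In October the doomsday date is Oct 10.
Oct 16 is 6 days after Oct 10; 6 mod 7 = 6, so Thursday + 6 = Wednesday.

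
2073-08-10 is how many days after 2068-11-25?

1719

Nov 25, 2068 → Nov 25, 2069: 365 days.
Nov 25, 2069 → Nov 25, 2070: 365 days.
Nov 25, 2070 → Nov 25, 2071: 365 days.
Nov 25, 2071 → Nov 25, 2072: 366 days (Feb 29, 2072 is in that span).
Nov 25, 2072 → Dec 25, 2072: 30 days (November has 30).
Dec 25, 2072 → Jan 25, 2073: 31 days (December has 31).
Jan 25, 2073 → Feb 25, 2073: 31 days (January has 31).
Feb 25, 2073 → Mar 25, 2073: 28 days (February has 28).
Mar 25, 2073 → Apr 25, 2073: 31 days (March has 31).
Apr 25, 2073 → May 25, 2073: 30 days (April has 30).
May 25, 2073 → Jun 25, 2073: 31 days (May has 31).
Jun 25, 2073 → Jul 25, 2073: 30 days (June has 30).
Jul 25, 2073 → Aug 10, 2073: 16 days.
Total: 1719 days.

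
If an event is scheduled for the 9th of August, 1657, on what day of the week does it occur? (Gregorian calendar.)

Thursday

Doomsday rule: the anchor day for the 1600s is Tuesday. For year 57: 57÷12 = 4 r 9, and 9÷4 = 2, so 4+9+2 = 15.
Tuesday + 15 ≡ Wednesday — that's 1657's doomsday.
In August the doomsday date is Aug 8.
Aug 9 is 1 day after Aug 8; 1 mod 7 = 1, so Wednesday + 1 = Thursday.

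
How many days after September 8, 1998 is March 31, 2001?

935

Sep 8, 1998 → Sep 8, 1999: 365 days.
Sep 8, 1999 → Sep 8, 2000: 366 days (Feb 29, 2000 is in that span).
Sep 8, 2000 → Oct 8, 2000: 30 days (September has 30).
Oct 8, 2000 → Nov 8, 2000: 31 days (October has 31).
Nov 8, 2000 → Dec 8, 2000: 30 days (November has 30).
Dec 8, 2000 → Jan 8, 2001: 31 days (December has 31).
Jan 8, 2001 → Feb 8, 2001: 31 days (January has 31).
Feb 8, 2001 → Mar 8, 2001: 28 days (February has 28).
Mar 8, 2001 → Mar 31, 2001: 23 days.
Total: 935 days.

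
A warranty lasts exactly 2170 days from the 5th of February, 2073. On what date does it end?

+365 (one year) → Feb 5, 2074 (1805 left).
+365 (one year) → Feb 5, 2075 (1440 left).
+365 (one year) → Feb 5, 2076 (1075 left).
+366 (one year; includes Feb 29, 2076) → Feb 5, 2077 (709 left).
+365 (one year) → Feb 5, 2078 (344 left).
Feb has 28 days: +24 → Mar 1, 2078 (320 left).
Mar has 31 days: +31 → Apr 1, 2078 (289 left).
Apr has 30 days: +30 → May 1, 2078 (259 left).
May has 31 days: +31 → Jun 1, 2078 (228 left).
Jun has 30 days: +30 → Jul 1, 2078 (198 left).
Jul has 31 days: +31 → Aug 1, 2078 (167 left).
Aug has 31 days: +31 → Sep 1, 2078 (136 left).
Sep has 30 days: +30 → Oct 1, 2078 (106 left).
Oct has 31 days: +31 → Nov 1, 2078 (75 left).
Nov has 30 days: +30 → Dec 1, 2078 (45 left).
Dec has 31 days: +31 → Jan 1, 2079 (14 left).
+14 → Jan 15, 2079.

January 15, 2079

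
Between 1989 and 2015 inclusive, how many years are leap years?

Multiples of 4 in [1989,2015]: 6.
Of those, multiples of 100: 1 (not leap unless ÷400).
Multiples of 400: 1.
Leap years = 6 − 1 + 1 = 6.

6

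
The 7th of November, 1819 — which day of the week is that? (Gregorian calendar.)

Doomsday rule: the anchor day for the 1800s is Friday. For year 19: 19÷12 = 1 r 7, and 7÷4 = 1, so 1+7+1 = 9.
Friday + 9 ≡ Sunday — that's 1819's doomsday.
In November the doomsday date is Nov 7.
Nov 7 is the doomsday itself: Sunday.

Sunday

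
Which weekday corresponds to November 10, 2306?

Doomsday rule: the anchor day for the 2300s is Wednesday. For year 06: 6÷12 = 0 r 6, and 6÷4 = 1, so 0+6+1 = 7.
Wednesday + 7 ≡ Wednesday — that's 2306's doomsday.
In November the doomsday date is Nov 7.
Nov 10 is 3 days after Nov 7; 3 mod 7 = 3, so Wednesday + 3 = Saturday.

Saturday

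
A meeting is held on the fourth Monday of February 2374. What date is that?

February 25, 2374

February 1, 2374 is a Friday.
The first Monday is therefore February 4 (3 days later).
The fourth Monday is 4 + 3×7 = February 25.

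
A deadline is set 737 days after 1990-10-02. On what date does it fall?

October 8, 1992

+365 (one year) → Oct 2, 1991 (372 left).
Oct has 31 days: +30 → Nov 1, 1991 (342 left).
Nov has 30 days: +30 → Dec 1, 1991 (312 left).
Dec has 31 days: +31 → Jan 1, 1992 (281 left).
Jan has 31 days: +31 → Feb 1, 1992 (250 left).
Feb has 29 days: +29 → Mar 1, 1992 (221 left).
Mar has 31 days: +31 → Apr 1, 1992 (190 left).
Apr has 30 days: +30 → May 1, 1992 (160 left).
May has 31 days: +31 → Jun 1, 1992 (129 left).
Jun has 30 days: +30 → Jul 1, 1992 (99 left).
Jul has 31 days: +31 → Aug 1, 1992 (68 left).
Aug has 31 days: +31 → Sep 1, 1992 (37 left).
Sep has 30 days: +30 → Oct 1, 1992 (7 left).
+7 → Oct 8, 1992.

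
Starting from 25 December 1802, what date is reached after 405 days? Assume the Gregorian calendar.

February 3, 1804

+365 (one year) → Dec 25, 1803 (40 left).
Dec has 31 days: +7 → Jan 1, 1804 (33 left).
Jan has 31 days: +31 → Feb 1, 1804 (2 left).
+2 → Feb 3, 1804.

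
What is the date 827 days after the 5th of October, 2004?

January 10, 2007

+365 (one year) → Oct 5, 2005 (462 left).
+365 (one year) → Oct 5, 2006 (97 left).
Oct has 31 days: +27 → Nov 1, 2006 (70 left).
Nov has 30 days: +30 → Dec 1, 2006 (40 left).
Dec has 31 days: +31 → Jan 1, 2007 (9 left).
+9 → Jan 10, 2007.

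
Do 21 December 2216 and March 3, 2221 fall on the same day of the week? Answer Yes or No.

Yes

From Dec 21, 2216 to Mar 3, 2221 is 1533 days.
1533 mod 7 = 0, so they are the same weekday.
(Dec 21, 2216 is a Saturday; Mar 3, 2221 is a Saturday.)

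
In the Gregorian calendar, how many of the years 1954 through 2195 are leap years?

Multiples of 4 in [1954,2195]: 60.
Of those, multiples of 100: 2 (not leap unless ÷400).
Multiples of 400: 1.
Leap years = 60 − 2 + 1 = 59.

59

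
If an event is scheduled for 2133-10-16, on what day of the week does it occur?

January 1, 2133 is a Thursday.
Jan 1, 2133 → Feb 1, 2133: 31 days (January has 31).
Feb 1, 2133 → Mar 1, 2133: 28 days (February has 28).
Mar 1, 2133 → Apr 1, 2133: 31 days (March has 31).
Apr 1, 2133 → May 1, 2133: 30 days (April has 30).
May 1, 2133 → Jun 1, 2133: 31 days (May has 31).
Jun 1, 2133 → Jul 1, 2133: 30 days (June has 30).
Jul 1, 2133 → Aug 1, 2133: 31 days (July has 31).
Aug 1, 2133 → Sep 1, 2133: 31 days (August has 31).
Sep 1, 2133 → Oct 1, 2133: 30 days (September has 30).
Oct 1, 2133 → Oct 16, 2133: 15 days.
Total: 288 days.
288 mod 7 = 1, so Thursday + 1 = Friday.

Friday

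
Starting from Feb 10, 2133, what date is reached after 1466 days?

February 15, 2137

+365 (one year) → Feb 10, 2134 (1101 left).
+365 (one year) → Feb 10, 2135 (736 left).
+365 (one year) → Feb 10, 2136 (371 left).
Feb has 29 days: +20 → Mar 1, 2136 (351 left).
Mar has 31 days: +31 → Apr 1, 2136 (320 left).
Apr has 30 days: +30 → May 1, 2136 (290 left).
May has 31 days: +31 → Jun 1, 2136 (259 left).
Jun has 30 days: +30 → Jul 1, 2136 (229 left).
Jul has 31 days: +31 → Aug 1, 2136 (198 left).
Aug has 31 days: +31 → Sep 1, 2136 (167 left).
Sep has 30 days: +30 → Oct 1, 2136 (137 left).
Oct has 31 days: +31 → Nov 1, 2136 (106 left).
Nov has 30 days: +30 → Dec 1, 2136 (76 left).
Dec has 31 days: +31 → Jan 1, 2137 (45 left).
Jan has 31 days: +31 → Feb 1, 2137 (14 left).
+14 → Feb 15, 2137.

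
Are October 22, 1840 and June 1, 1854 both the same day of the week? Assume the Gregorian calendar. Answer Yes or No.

From Oct 22, 1840 to Jun 1, 1854 is 4970 days.
4970 mod 7 = 0, so they are the same weekday.
(Oct 22, 1840 is a Thursday; Jun 1, 1854 is a Thursday.)

Yes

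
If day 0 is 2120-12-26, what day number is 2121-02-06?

42

Dec 26, 2120 → Jan 26, 2121: 31 days (December has 31).
Jan 26, 2121 → Feb 6, 2121: 11 days.
Total: 42 days.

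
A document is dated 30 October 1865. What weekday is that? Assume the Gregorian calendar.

Monday

January 1, 1865 is a Sunday.
Jan 1, 1865 → Feb 1, 1865: 31 days (January has 31).
Feb 1, 1865 → Mar 1, 1865: 28 days (February has 28).
Mar 1, 1865 → Apr 1, 1865: 31 days (March has 31).
Apr 1, 1865 → May 1, 1865: 30 days (April has 30).
May 1, 1865 → Jun 1, 1865: 31 days (May has 31).
Jun 1, 1865 → Jul 1, 1865: 30 days (June has 30).
Jul 1, 1865 → Aug 1, 1865: 31 days (July has 31).
Aug 1, 1865 → Sep 1, 1865: 31 days (August has 31).
Sep 1, 1865 → Oct 1, 1865: 30 days (September has 30).
Oct 1, 1865 → Oct 30, 1865: 29 days.
Total: 302 days.
302 mod 7 = 1, so Sunday + 1 = Monday.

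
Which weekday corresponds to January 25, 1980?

January 1, 1980 is a Tuesday.
Jan 1, 1980 → Jan 25, 1980: 24 days.
Total: 24 days.
24 mod 7 = 3, so Tuesday + 3 = Friday.

Friday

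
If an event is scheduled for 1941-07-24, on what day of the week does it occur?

Thursday

Doomsday rule: the anchor day for the 1900s is Wednesday. For year 41: 41÷12 = 3 r 5, and 5÷4 = 1, so 3+5+1 = 9.
Wednesday + 9 ≡ Friday — that's 1941's doomsday.
In July the doomsday date is Jul 11.
Jul 24 is 13 days after Jul 11; 13 mod 7 = 6, so Friday + 6 = Thursday.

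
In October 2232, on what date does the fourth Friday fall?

October 26, 2232

October 1, 2232 is a Monday.
The first Friday is therefore October 5 (4 days later).
The fourth Friday is 5 + 3×7 = October 26.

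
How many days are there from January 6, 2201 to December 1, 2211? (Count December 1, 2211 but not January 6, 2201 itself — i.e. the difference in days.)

3981

Jan 6, 2201 → Jan 6, 2202: 365 days.
Jan 6, 2202 → Jan 6, 2203: 365 days.
Jan 6, 2203 → Jan 6, 2204: 365 days.
Jan 6, 2204 → Jan 6, 2205: 366 days (Feb 29, 2204 is in that span).
Jan 6, 2205 → Jan 6, 2206: 365 days.
Jan 6, 2206 → Jan 6, 2207: 365 days.
Jan 6, 2207 → Jan 6, 2208: 365 days.
Jan 6, 2208 → Jan 6, 2209: 366 days (Feb 29, 2208 is in that span).
Jan 6, 2209 → Jan 6, 2210: 365 days.
Jan 6, 2210 → Jan 6, 2211: 365 days.
Jan 6, 2211 → Feb 6, 2211: 31 days (January has 31).
Feb 6, 2211 → Mar 6, 2211: 28 days (February has 28).
Mar 6, 2211 → Apr 6, 2211: 31 days (March has 31).
Apr 6, 2211 → May 6, 2211: 30 days (April has 30).
May 6, 2211 → Jun 6, 2211: 31 days (May has 31).
Jun 6, 2211 → Jul 6, 2211: 30 days (June has 30).
Jul 6, 2211 → Aug 6, 2211: 31 days (July has 31).
Aug 6, 2211 → Sep 6, 2211: 31 days (August has 31).
Sep 6, 2211 → Oct 6, 2211: 30 days (September has 30).
Oct 6, 2211 → Nov 6, 2211: 31 days (October has 31).
Nov 6, 2211 → Dec 1, 2211: 25 days.
Total: 3981 days.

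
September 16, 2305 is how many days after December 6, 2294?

3936

Dec 6, 2294 → Dec 6, 2295: 365 days.
Dec 6, 2295 → Dec 6, 2296: 366 days (Feb 29, 2296 is in that span).
Dec 6, 2296 → Dec 6, 2297: 365 days.
Dec 6, 2297 → Dec 6, 2298: 365 days.
Dec 6, 2298 → Dec 6, 2299: 365 days.
Dec 6, 2299 → Dec 6, 2300: 365 days.
Dec 6, 2300 → Dec 6, 2301: 365 days.
Dec 6, 2301 → Dec 6, 2302: 365 days.
Dec 6, 2302 → Dec 6, 2303: 365 days.
Dec 6, 2303 → Dec 6, 2304: 366 days (Feb 29, 2304 is in that span).
Dec 6, 2304 → Jan 6, 2305: 31 days (December has 31).
Jan 6, 2305 → Feb 6, 2305: 31 days (January has 31).
Feb 6, 2305 → Mar 6, 2305: 28 days (February has 28).
Mar 6, 2305 → Apr 6, 2305: 31 days (March has 31).
Apr 6, 2305 → May 6, 2305: 30 days (April has 30).
May 6, 2305 → Jun 6, 2305: 31 days (May has 31).
Jun 6, 2305 → Jul 6, 2305: 30 days (June has 30).
Jul 6, 2305 → Aug 6, 2305: 31 days (July has 31).
Aug 6, 2305 → Sep 6, 2305: 31 days (August has 31).
Sep 6, 2305 → Sep 16, 2305: 10 days.
Total: 3936 days.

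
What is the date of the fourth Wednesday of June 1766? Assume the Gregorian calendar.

June 25, 1766

June 1, 1766 is a Sunday.
The first Wednesday is therefore June 4 (3 days later).
The fourth Wednesday is 4 + 3×7 = June 25.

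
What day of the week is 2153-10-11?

Doomsday rule: the anchor day for the 2100s is Sunday. For year 53: 53÷12 = 4 r 5, and 5÷4 = 1, so 4+5+1 = 10.
Sunday + 10 ≡ Wednesday — that's 2153's doomsday.
In October the doomsday date is Oct 10.
Oct 11 is 1 day after Oct 10; 1 mod 7 = 1, so Wednesday + 1 = Thursday.

Thursday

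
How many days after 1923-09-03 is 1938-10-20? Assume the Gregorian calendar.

5526

Sep 3, 1923 → Sep 3, 1924: 366 days (Feb 29, 1924 is in that span).
Sep 3, 1924 → Sep 3, 1925: 365 days.
Sep 3, 1925 → Sep 3, 1926: 365 days.
Sep 3, 1926 → Sep 3, 1927: 365 days.
Sep 3, 1927 → Sep 3, 1928: 366 days (Feb 29, 1928 is in that span).
Sep 3, 1928 → Sep 3, 1929: 365 days.
Sep 3, 1929 → Sep 3, 1930: 365 days.
Sep 3, 1930 → Sep 3, 1931: 365 days.
Sep 3, 1931 → Sep 3, 1932: 366 days (Feb 29, 1932 is in that span).
Sep 3, 1932 → Sep 3, 1933: 365 days.
Sep 3, 1933 → Sep 3, 1934: 365 days.
Sep 3, 1934 → Sep 3, 1935: 365 days.
Sep 3, 1935 → Sep 3, 1936: 366 days (Feb 29, 1936 is in that span).
Sep 3, 1936 → Sep 3, 1937: 365 days.
Sep 3, 1937 → Sep 3, 1938: 365 days.
Sep 3, 1938 → Oct 3, 1938: 30 days (September has 30).
Oct 3, 1938 → Oct 20, 1938: 17 days.
Total: 5526 days.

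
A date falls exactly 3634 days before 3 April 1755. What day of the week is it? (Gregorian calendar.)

Wednesday

Apr 3, 1755 is a Thursday.
3634 mod 7 = 1, so 3634 days before a Thursday is Thursday − 1 = Wednesday.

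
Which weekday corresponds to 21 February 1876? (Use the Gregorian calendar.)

Doomsday rule: the anchor day for the 1800s is Friday. For year 76: 76÷12 = 6 r 4, and 4÷4 = 1, so 6+4+1 = 11.
Friday + 11 ≡ Tuesday — that's 1876's doomsday.
In February the doomsday date is Feb 29 (1876 is a leap year (divisible by 4)).
Feb 21 is 8 days before Feb 29; 8 mod 7 = 1, so Tuesday − 1 = Monday.

Monday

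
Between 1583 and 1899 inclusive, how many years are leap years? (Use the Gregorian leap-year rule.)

77

Multiples of 4 in [1583,1899]: 79.
Of those, multiples of 100: 3 (not leap unless ÷400).
Multiples of 400: 1.
Leap years = 79 − 3 + 1 = 77.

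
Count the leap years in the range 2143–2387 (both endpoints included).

59

Multiples of 4 in [2143,2387]: 61.
Of those, multiples of 100: 2 (not leap unless ÷400).
Multiples of 400: 0.
Leap years = 61 − 2 + 0 = 59.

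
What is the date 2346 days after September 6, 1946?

February 7, 1953

+365 (one year) → Sep 6, 1947 (1981 left).
+366 (one year; includes Feb 29, 1948) → Sep 6, 1948 (1615 left).
+365 (one year) → Sep 6, 1949 (1250 left).
+365 (one year) → Sep 6, 1950 (885 left).
+365 (one year) → Sep 6, 1951 (520 left).
+366 (one year; includes Feb 29, 1952) → Sep 6, 1952 (154 left).
Sep has 30 days: +25 → Oct 1, 1952 (129 left).
Oct has 31 days: +31 → Nov 1, 1952 (98 left).
Nov has 30 days: +30 → Dec 1, 1952 (68 left).
Dec has 31 days: +31 → Jan 1, 1953 (37 left).
Jan has 31 days: +31 → Feb 1, 1953 (6 left).
+6 → Feb 7, 1953.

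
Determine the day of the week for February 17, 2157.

Doomsday rule: the anchor day for the 2100s is Sunday. For year 57: 57÷12 = 4 r 9, and 9÷4 = 2, so 4+9+2 = 15.
Sunday + 15 ≡ Monday — that's 2157's doomsday.
In February the doomsday date is Feb 28 (2157 is not a leap year).
Feb 17 is 11 days before Feb 28; 11 mod 7 = 4, so Monday − 4 = Thursday.

Thursday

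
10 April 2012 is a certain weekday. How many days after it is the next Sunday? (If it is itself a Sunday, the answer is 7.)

5

Apr 10, 2012 is a Tuesday.
From Tuesday to the next Sunday is 5 days.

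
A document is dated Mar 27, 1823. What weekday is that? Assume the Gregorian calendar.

January 1, 1823 is a Wednesday.
Jan 1, 1823 → Feb 1, 1823: 31 days (January has 31).
Feb 1, 1823 → Mar 1, 1823: 28 days (February has 28).
Mar 1, 1823 → Mar 27, 1823: 26 days.
Total: 85 days.
85 mod 7 = 1, so Wednesday + 1 = Thursday.

Thursday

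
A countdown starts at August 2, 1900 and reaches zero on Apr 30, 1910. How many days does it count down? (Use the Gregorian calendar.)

Aug 2, 1900 → Aug 2, 1901: 365 days.
Aug 2, 1901 → Aug 2, 1902: 365 days.
Aug 2, 1902 → Aug 2, 1903: 365 days.
Aug 2, 1903 → Aug 2, 1904: 366 days (Feb 29, 1904 is in that span).
Aug 2, 1904 → Aug 2, 1905: 365 days.
Aug 2, 1905 → Aug 2, 1906: 365 days.
Aug 2, 1906 → Aug 2, 1907: 365 days.
Aug 2, 1907 → Aug 2, 1908: 366 days (Feb 29, 1908 is in that span).
Aug 2, 1908 → Aug 2, 1909: 365 days.
Aug 2, 1909 → Sep 2, 1909: 31 days (August has 31).
Sep 2, 1909 → Oct 2, 1909: 30 days (September has 30).
Oct 2, 1909 → Nov 2, 1909: 31 days (October has 31).
Nov 2, 1909 → Dec 2, 1909: 30 days (November has 30).
Dec 2, 1909 → Jan 2, 1910: 31 days (December has 31).
Jan 2, 1910 → Feb 2, 1910: 31 days (January has 31).
Feb 2, 1910 → Mar 2, 1910: 28 days (February has 28).
Mar 2, 1910 → Apr 2, 1910: 31 days (March has 31).
Apr 2, 1910 → Apr 30, 1910: 28 days.
Total: 3558 days.

3558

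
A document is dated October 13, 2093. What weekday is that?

Tuesday

Doomsday rule: the anchor day for the 2000s is Tuesday. For year 93: 93÷12 = 7 r 9, and 9÷4 = 2, so 7+9+2 = 18.
Tuesday + 18 ≡ Saturday — that's 2093's doomsday.
In October the doomsday date is Oct 10.
Oct 13 is 3 days after Oct 10; 3 mod 7 = 3, so Saturday + 3 = Tuesday.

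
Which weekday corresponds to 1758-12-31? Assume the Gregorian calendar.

Sunday

Doomsday rule: the anchor day for the 1700s is Sunday. For year 58: 58÷12 = 4 r 10, and 10÷4 = 2, so 4+10+2 = 16.
Sunday + 16 ≡ Tuesday — that's 1758's doomsday.
In December the doomsday date is Dec 12.
Dec 31 is 19 days after Dec 12; 19 mod 7 = 5, so Tuesday + 5 = Sunday.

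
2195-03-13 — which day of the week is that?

Friday

Doomsday rule: the anchor day for the 2100s is Sunday. For year 95: 95÷12 = 7 r 11, and 11÷4 = 2, so 7+11+2 = 20.
Sunday + 20 ≡ Saturday — that's 2195's doomsday.
In March the doomsday date is Mar 14.
Mar 13 is 1 day before Mar 14; 1 mod 7 = 1, so Saturday − 1 = Friday.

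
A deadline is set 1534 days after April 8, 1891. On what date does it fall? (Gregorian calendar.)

+366 (one year; includes Feb 29, 1892) → Apr 8, 1892 (1168 left).
+365 (one year) → Apr 8, 1893 (803 left).
+365 (one year) → Apr 8, 1894 (438 left).
+365 (one year) → Apr 8, 1895 (73 left).
Apr has 30 days: +23 → May 1, 1895 (50 left).
May has 31 days: +31 → Jun 1, 1895 (19 left).
+19 → Jun 20, 1895.

June 20, 1895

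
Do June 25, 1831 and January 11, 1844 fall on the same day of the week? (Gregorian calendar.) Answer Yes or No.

From Jun 25, 1831 to Jan 11, 1844 is 4583 days.
4583 mod 7 = 5, so they are different weekdays.
(Jun 25, 1831 is a Saturday; Jan 11, 1844 is a Thursday.)

No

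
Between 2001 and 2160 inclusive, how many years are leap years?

39

Multiples of 4 in [2001,2160]: 40.
Of those, multiples of 100: 1 (not leap unless ÷400).
Multiples of 400: 0.
Leap years = 40 − 1 + 0 = 39.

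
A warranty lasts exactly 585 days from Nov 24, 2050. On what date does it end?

July 1, 2052

+365 (one year) → Nov 24, 2051 (220 left).
Nov has 30 days: +7 → Dec 1, 2051 (213 left).
Dec has 31 days: +31 → Jan 1, 2052 (182 left).
Jan has 31 days: +31 → Feb 1, 2052 (151 left).
Feb has 29 days: +29 → Mar 1, 2052 (122 left).
Mar has 31 days: +31 → Apr 1, 2052 (91 left).
Apr has 30 days: +30 → May 1, 2052 (61 left).
May has 31 days: +31 → Jun 1, 2052 (30 left).
Jun has 30 days: +30 → Jul 1, 2052 (0 left).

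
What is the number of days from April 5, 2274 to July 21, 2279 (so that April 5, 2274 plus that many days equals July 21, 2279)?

Apr 5, 2274 → Apr 5, 2275: 365 days.
Apr 5, 2275 → Apr 5, 2276: 366 days (Feb 29, 2276 is in that span).
Apr 5, 2276 → Apr 5, 2277: 365 days.
Apr 5, 2277 → Apr 5, 2278: 365 days.
Apr 5, 2278 → Apr 5, 2279: 365 days.
Apr 5, 2279 → May 5, 2279: 30 days (April has 30).
May 5, 2279 → Jun 5, 2279: 31 days (May has 31).
Jun 5, 2279 → Jul 5, 2279: 30 days (June has 30).
Jul 5, 2279 → Jul 21, 2279: 16 days.
Total: 1933 days.

1933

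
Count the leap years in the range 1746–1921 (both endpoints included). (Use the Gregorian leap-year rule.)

Multiples of 4 in [1746,1921]: 44.
Of those, multiples of 100: 2 (not leap unless ÷400).
Multiples of 400: 0.
Leap years = 44 − 2 + 0 = 42.

42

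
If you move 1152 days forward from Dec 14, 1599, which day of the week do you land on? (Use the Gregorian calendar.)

Saturday

Dec 14, 1599 is a Tuesday.
1152 mod 7 = 4, so 1152 days after a Tuesday is Tuesday + 4 = Saturday.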